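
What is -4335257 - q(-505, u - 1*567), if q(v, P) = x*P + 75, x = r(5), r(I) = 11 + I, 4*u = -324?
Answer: -4324964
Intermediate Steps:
u = -81 (u = (¼)*(-324) = -81)
x = 16 (x = 11 + 5 = 16)
q(v, P) = 75 + 16*P (q(v, P) = 16*P + 75 = 75 + 16*P)
-4335257 - q(-505, u - 1*567) = -4335257 - (75 + 16*(-81 - 1*567)) = -4335257 - (75 + 16*(-81 - 567)) = -4335257 - (75 + 16*(-648)) = -4335257 - (75 - 10368) = -4335257 - 1*(-10293) = -4335257 + 10293 = -4324964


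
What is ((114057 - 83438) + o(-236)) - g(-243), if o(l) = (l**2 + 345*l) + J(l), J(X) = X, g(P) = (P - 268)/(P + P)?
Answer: 2263763/486 ≈ 4657.9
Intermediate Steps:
g(P) = (-268 + P)/(2*P) (g(P) = (-268 + P)/((2*P)) = (-268 + P)*(1/(2*P)) = (-268 + P)/(2*P))
o(l) = l**2 + 346*l (o(l) = (l**2 + 345*l) + l = l**2 + 346*l)
((114057 - 83438) + o(-236)) - g(-243) = ((114057 - 83438) - 236*(346 - 236)) - (-268 - 243)/(2*(-243)) = (30619 - 236*110) - (-1)*(-511)/(2*243) = (30619 - 25960) - 1*511/486 = 4659 - 511/486 = 2263763/486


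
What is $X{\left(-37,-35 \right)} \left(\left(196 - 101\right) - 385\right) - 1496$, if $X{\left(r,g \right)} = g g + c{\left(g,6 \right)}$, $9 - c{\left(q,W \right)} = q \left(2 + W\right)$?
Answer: $-440556$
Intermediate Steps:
$c{\left(q,W \right)} = 9 - q \left(2 + W\right)$
$X{\left(r,g \right)} = 9 + g^{2} - 8 g$ ($X{\left(r,g \right)} = g g - \left(-9 + 8 g\right) = g^{2} - \left(-9 + 8 g\right) = 9 + g^{2} - 8 g$)
$X{\left(-37,-35 \right)} \left(\left(196 - 101\right) - 385\right) - 1496 = \left(9 + \left(-35\right)^{2} - -280\right) \left(\left(196 - 101\right) - 385\right) - 1496 = \left(9 + 1225 + 280\right) \left(95 - 385\right) - 1496 = 1514 \left(-290\right) - 1496 = -439060 - 1496 = -440556$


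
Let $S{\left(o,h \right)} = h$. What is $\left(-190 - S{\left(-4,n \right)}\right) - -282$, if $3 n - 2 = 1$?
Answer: $91$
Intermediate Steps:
$n = 1$ ($n = \frac{2}{3} + \frac{1}{3} \cdot 1 = \frac{2}{3} + \frac{1}{3} = 1$)
$\left(-190 - S{\left(-4,n \right)}\right) - -282 = \left(-190 - 1\right) - -282 = \left(-190 - 1\right) + 282 = -191 + 282 = 91$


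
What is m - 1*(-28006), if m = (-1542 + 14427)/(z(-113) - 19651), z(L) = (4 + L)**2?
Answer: 14506249/518 ≈ 28004.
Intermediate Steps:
m = -859/518 (m = (-1542 + 14427)/((4 - 113)**2 - 19651) = 12885/((-109)**2 - 19651) = 12885/(11881 - 19651) = 12885/(-7770) = 12885*(-1/7770) = -859/518 ≈ -1.6583)
m - 1*(-28006) = -859/518 - 1*(-28006) = -859/518 + 28006 = 14506249/518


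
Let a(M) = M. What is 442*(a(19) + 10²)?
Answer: 52598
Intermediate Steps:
442*(a(19) + 10²) = 442*(19 + 10²) = 442*(19 + 100) = 442*119 = 52598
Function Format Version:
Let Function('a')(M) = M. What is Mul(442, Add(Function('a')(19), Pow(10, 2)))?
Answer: 52598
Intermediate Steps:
Mul(442, Add(Function('a')(19), Pow(10, 2))) = Mul(442, Add(19, Pow(10, 2))) = Mul(442, Add(19, 100)) = Mul(442, 119) = 52598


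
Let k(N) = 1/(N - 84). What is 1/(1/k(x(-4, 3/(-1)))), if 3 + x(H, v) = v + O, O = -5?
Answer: -1/95 ≈ -0.010526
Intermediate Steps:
x(H, v) = -8 + v (x(H, v) = -3 + (v - 5) = -3 + (-5 + v) = -8 + v)
k(N) = 1/(-84 + N)
1/(1/k(x(-4, 3/(-1)))) = 1/(1/(1/(-84 + (-8 + 3/(-1))))) = 1/(1/(1/(-84 + (-8 + 3*(-1))))) = 1/(1/(1/(-84 + (-8 - 3)))) = 1/(1/(1/(-84 - 11))) = 1/(1/(1/(-95))) = 1/(1/(-1/95)) = 1/(-95) = -1/95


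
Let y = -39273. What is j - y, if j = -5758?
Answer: 33515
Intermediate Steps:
j - y = -5758 - 1*(-39273) = -5758 + 39273 = 33515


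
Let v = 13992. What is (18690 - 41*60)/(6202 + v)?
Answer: 8115/10097 ≈ 0.80370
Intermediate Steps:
(18690 - 41*60)/(6202 + v) = (18690 - 41*60)/(6202 + 13992) = (18690 - 2460)/20194 = 16230*(1/20194) = 8115/10097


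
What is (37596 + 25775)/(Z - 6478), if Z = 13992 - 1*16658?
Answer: -63371/9144 ≈ -6.9303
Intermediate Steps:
Z = -2666 (Z = 13992 - 16658 = -2666)
(37596 + 25775)/(Z - 6478) = (37596 + 25775)/(-2666 - 6478) = 63371/(-9144) = 63371*(-1/9144) = -63371/9144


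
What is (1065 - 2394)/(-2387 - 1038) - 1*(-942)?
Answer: 3227679/3425 ≈ 942.39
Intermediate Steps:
(1065 - 2394)/(-2387 - 1038) - 1*(-942) = -1329/(-3425) + 942 = -1329*(-1/3425) + 942 = 1329/3425 + 942 = 3227679/3425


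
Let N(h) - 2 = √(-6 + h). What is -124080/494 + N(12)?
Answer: -61546/247 + √6 ≈ -246.72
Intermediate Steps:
N(h) = 2 + √(-6 + h)
-124080/494 + N(12) = -124080/494 + (2 + √(-6 + 12)) = -124080/494 + (2 + √6) = -376*165/247 + (2 + √6) = -62040/247 + (2 + √6) = -61546/247 + √6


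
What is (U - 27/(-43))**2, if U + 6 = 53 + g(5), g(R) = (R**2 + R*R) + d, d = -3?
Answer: 16556761/1849 ≈ 8954.4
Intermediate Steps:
g(R) = -3 + 2*R**2 (g(R) = (R**2 + R*R) - 3 = (R**2 + R**2) - 3 = 2*R**2 - 3 = -3 + 2*R**2)
U = 94 (U = -6 + (53 + (-3 + 2*5**2)) = -6 + (53 + (-3 + 2*25)) = -6 + (53 + (-3 + 50)) = -6 + (53 + 47) = -6 + 100 = 94)
(U - 27/(-43))**2 = (94 - 27/(-43))**2 = (94 - 27*(-1/43))**2 = (94 + 27/43)**2 = (4069/43)**2 = 16556761/1849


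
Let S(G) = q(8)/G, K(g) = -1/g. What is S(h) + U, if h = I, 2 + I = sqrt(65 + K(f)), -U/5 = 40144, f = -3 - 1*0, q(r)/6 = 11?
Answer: -9233021/46 + 231*sqrt(3)/46 ≈ -2.0071e+5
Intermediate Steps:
q(r) = 66 (q(r) = 6*11 = 66)
f = -3 (f = -3 + 0 = -3)
U = -200720 (U = -5*40144 = -200720)
I = -2 + 14*sqrt(3)/3 (I = -2 + sqrt(65 - 1/(-3)) = -2 + sqrt(65 - 1*(-1/3)) = -2 + sqrt(65 + 1/3) = -2 + sqrt(196/3) = -2 + 14*sqrt(3)/3 ≈ 6.0829)
h = -2 + 14*sqrt(3)/3 ≈ 6.0829
S(G) = 66/G
S(h) + U = 66/(-2 + 14*sqrt(3)/3) - 200720 = -200720 + 66/(-2 + 14*sqrt(3)/3)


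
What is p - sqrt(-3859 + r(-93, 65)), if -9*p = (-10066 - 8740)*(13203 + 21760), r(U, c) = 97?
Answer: 657514178/9 - 3*I*sqrt(418) ≈ 7.3057e+7 - 61.335*I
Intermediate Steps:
p = 657514178/9 (p = -(-10066 - 8740)*(13203 + 21760)/9 = -(-18806)*34963/9 = -1/9*(-657514178) = 657514178/9 ≈ 7.3057e+7)
p - sqrt(-3859 + r(-93, 65)) = 657514178/9 - sqrt(-3859 + 97) = 657514178/9 - sqrt(-3762) = 657514178/9 - 3*I*sqrt(418)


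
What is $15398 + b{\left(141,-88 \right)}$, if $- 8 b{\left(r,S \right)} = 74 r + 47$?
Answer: $\frac{112703}{8} \approx 14088.0$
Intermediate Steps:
$b{\left(r,S \right)} = - \frac{47}{8} - \frac{37 r}{4}$ ($b{\left(r,S \right)} = - \frac{74 r + 47}{8} = - \frac{47 + 74 r}{8} = - \frac{47}{8} - \frac{37 r}{4}$)
$15398 + b{\left(141,-88 \right)} = 15398 - \frac{10481}{8} = \frac{112703}{8}$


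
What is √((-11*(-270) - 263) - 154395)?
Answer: 2*I*√37922 ≈ 389.47*I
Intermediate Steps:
√((-11*(-270) - 263) - 154395) = √((2970 - 263) - 154395) = √(2707 - 154395) = √(-151688) = 2*I*√37922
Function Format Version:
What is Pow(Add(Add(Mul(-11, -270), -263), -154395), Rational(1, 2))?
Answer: Mul(2, I, Pow(37922, Rational(1, 2))) ≈ Mul(389.47, I)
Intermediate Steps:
Pow(Add(Add(Mul(-11, -270), -263), -154395), Rational(1, 2)) = Pow(Add(Add(2970, -263), -154395), Rational(1, 2)) = Pow(Add(2707, -154395), Rational(1, 2)) = Pow(-151688, Rational(1, 2)) = Mul(2, I, Pow(37922, Rational(1, 2)))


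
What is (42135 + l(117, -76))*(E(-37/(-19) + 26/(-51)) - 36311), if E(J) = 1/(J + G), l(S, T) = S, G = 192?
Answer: -287574260277864/187441 ≈ -1.5342e+9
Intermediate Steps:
E(J) = 1/(192 + J) (E(J) = 1/(J + 192) = 1/(192 + J))
(42135 + l(117, -76))*(E(-37/(-19) + 26/(-51)) - 36311) = (42135 + 117)*(1/(192 + (-37/(-19) + 26/(-51))) - 36311) = 42252*(1/(192 + (-37*(-1/19) + 26*(-1/51))) - 36311) = 42252*(1/(192 + (37/19 - 26/51)) - 36311) = 42252*(1/(192 + 1393/969) - 36311) = 42252*(1/(187441/969) - 36311) = 42252*(969/187441 - 36311) = 42252*(-6806169182/187441) = -287574260277864/187441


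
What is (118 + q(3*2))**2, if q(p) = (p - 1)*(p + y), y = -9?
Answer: 10609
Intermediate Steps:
q(p) = (-1 + p)*(-9 + p) (q(p) = (p - 1)*(p - 9) = (-1 + p)*(-9 + p))
(118 + q(3*2))**2 = (118 + (9 + (3*2)**2 - 30*2))**2 = (118 + (9 + 6**2 - 10*6))**2 = (118 + (9 + 36 - 60))**2 = (118 - 15)**2 = 103**2 = 10609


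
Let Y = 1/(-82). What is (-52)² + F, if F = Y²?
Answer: 18181697/6724 ≈ 2704.0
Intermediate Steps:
Y = -1/82 ≈ -0.012195
F = 1/6724 (F = (-1/82)² = 1/6724 ≈ 0.00014872)
(-52)² + F = (-52)² + 1/6724 = 2704 + 1/6724 = 18181697/6724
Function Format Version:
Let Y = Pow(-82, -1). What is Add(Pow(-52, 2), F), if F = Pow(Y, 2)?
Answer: Rational(18181697, 6724) ≈ 2704.0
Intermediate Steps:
Y = Rational(-1, 82) ≈ -0.012195
F = Rational(1, 6724) (F = Pow(Rational(-1, 82), 2) = Rational(1, 6724) ≈ 0.00014872)
Add(Pow(-52, 2), F) = Add(Pow(-52, 2), Rational(1, 6724)) = Add(2704, Rational(1, 6724)) = Rational(18181697, 6724)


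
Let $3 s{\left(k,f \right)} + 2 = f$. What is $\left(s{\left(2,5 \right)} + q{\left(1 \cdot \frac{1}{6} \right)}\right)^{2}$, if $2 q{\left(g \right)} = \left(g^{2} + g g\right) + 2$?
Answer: $\frac{5329}{1296} \approx 4.1119$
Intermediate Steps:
$s{\left(k,f \right)} = - \frac{2}{3} + \frac{f}{3}$
$q{\left(g \right)} = 1 + g^{2}$ ($q{\left(g \right)} = \frac{\left(g^{2} + g g\right) + 2}{2} = \frac{\left(g^{2} + g^{2}\right) + 2}{2} = \frac{2 g^{2} + 2}{2} = \frac{2 + 2 g^{2}}{2} = 1 + g^{2}$)
$\left(s{\left(2,5 \right)} + q{\left(1 \cdot \frac{1}{6} \right)}\right)^{2} = \left(\left(- \frac{2}{3} + \frac{1}{3} \cdot 5\right) + \left(1 + \left(1 \cdot \frac{1}{6}\right)^{2}\right)\right)^{2} = \left(\left(- \frac{2}{3} + \frac{5}{3}\right) + \left(1 + \left(1 \cdot \frac{1}{6}\right)^{2}\right)\right)^{2} = \left(1 + \left(1 + \left(\frac{1}{6}\right)^{2}\right)\right)^{2} = \left(1 + \left(1 + \frac{1}{36}\right)\right)^{2} = \left(1 + \frac{37}{36}\right)^{2} = \left(\frac{73}{36}\right)^{2} = \frac{5329}{1296}$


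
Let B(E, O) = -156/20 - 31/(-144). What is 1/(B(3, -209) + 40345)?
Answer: 720/29042939 ≈ 2.4791e-5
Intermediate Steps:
B(E, O) = -5461/720 (B(E, O) = -156*1/20 - 31*(-1/144) = -39/5 + 31/144 = -5461/720)
1/(B(3, -209) + 40345) = 1/(-5461/720 + 40345) = 1/(29042939/720) = 720/29042939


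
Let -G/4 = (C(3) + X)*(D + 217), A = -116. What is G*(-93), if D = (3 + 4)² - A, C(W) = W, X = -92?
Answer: -12647256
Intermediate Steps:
D = 165 (D = (3 + 4)² - 1*(-116) = 7² + 116 = 49 + 116 = 165)
G = 135992 (G = -4*(3 - 92)*(165 + 217) = -(-356)*382 = -4*(-33998) = 135992)
G*(-93) = 135992*(-93) = -12647256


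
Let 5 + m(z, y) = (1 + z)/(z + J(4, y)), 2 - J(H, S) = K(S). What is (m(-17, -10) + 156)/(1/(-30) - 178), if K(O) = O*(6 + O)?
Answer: -49926/58751 ≈ -0.84979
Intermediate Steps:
J(H, S) = 2 - S*(6 + S)
m(z, y) = -5 + (1 + z)/(2 + z - y*(6 + y)) (m(z, y) = -5 + (1 + z)/(z + (2 - y*(6 + y))) = -5 + (1 + z)/(2 + z - y*(6 + y)))
(m(-17, -10) + 156)/(1/(-30) - 178) = ((-9 - 4*(-17) + 5*(-10)*(6 - 10))/(2 - 17 - 1*(-10)*(6 - 10)) + 156)/(1/(-30) - 178) = ((-9 + 68 + 5*(-10)*(-4))/(2 - 17 - 1*(-10)*(-4)) + 156)/(-1/30 - 178) = ((-9 + 68 + 200)/(2 - 17 - 40) + 156)/(-5341/30) = (259/(-55) + 156)*(-30/5341) = (-1/55*259 + 156)*(-30/5341) = (-259/55 + 156)*(-30/5341) = (8321/55)*(-30/5341) = -49926/58751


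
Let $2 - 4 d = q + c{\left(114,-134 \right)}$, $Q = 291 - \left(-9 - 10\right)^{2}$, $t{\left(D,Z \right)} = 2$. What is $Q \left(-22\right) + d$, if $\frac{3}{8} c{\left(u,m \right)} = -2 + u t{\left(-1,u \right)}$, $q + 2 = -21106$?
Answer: $\frac{40001}{6} \approx 6666.8$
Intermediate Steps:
$q = -21108$ ($q = -2 - 21106 = -21108$)
$c{\left(u,m \right)} = - \frac{16}{3} + \frac{16 u}{3}$ ($c{\left(u,m \right)} = \frac{8 \left(-2 + u 2\right)}{3} = \frac{8 \left(-2 + 2 u\right)}{3} = - \frac{16}{3} + \frac{16 u}{3}$)
$Q = -70$ ($Q = 291 - \left(-19\right)^{2} = 291 - 361 = -70$)
$d = \frac{30761}{6}$ ($d = \frac{1}{2} - \frac{-21108 + \left(- \frac{16}{3} + \frac{16}{3} \cdot 114\right)}{4} = \frac{1}{2} - \frac{-21108 + \left(- \frac{16}{3} + 608\right)}{4} = \frac{1}{2} - \frac{-21108 + \frac{1808}{3}}{4} = \frac{1}{2} - - \frac{15379}{3} = \frac{1}{2} + \frac{15379}{3} = \frac{30761}{6} \approx 5126.8$)
$Q \left(-22\right) + d = \left(-70\right) \left(-22\right) + \frac{30761}{6} = 1540 + \frac{30761}{6} = \frac{40001}{6}$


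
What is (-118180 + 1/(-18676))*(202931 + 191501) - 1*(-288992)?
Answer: -217639294280400/4669 ≈ -4.6614e+10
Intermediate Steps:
(-118180 + 1/(-18676))*(202931 + 191501) - 1*(-288992) = (-118180 - 1/18676)*394432 + 288992 = -2207129681/18676*394432 + 288992 = -217640643584048/4669 + 288992 = -217639294280400/4669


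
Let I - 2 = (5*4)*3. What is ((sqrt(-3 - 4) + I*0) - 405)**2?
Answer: (405 - I*sqrt(7))**2 ≈ 1.6402e+5 - 2143.0*I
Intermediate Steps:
I = 62 (I = 2 + (5*4)*3 = 2 + 20*3 = 2 + 60 = 62)
((sqrt(-3 - 4) + I*0) - 405)**2 = ((sqrt(-3 - 4) + 62*0) - 405)**2 = ((sqrt(-7) + 0) - 405)**2 = ((I*sqrt(7) + 0) - 405)**2 = (I*sqrt(7) - 405)**2 = (-405 + I*sqrt(7))**2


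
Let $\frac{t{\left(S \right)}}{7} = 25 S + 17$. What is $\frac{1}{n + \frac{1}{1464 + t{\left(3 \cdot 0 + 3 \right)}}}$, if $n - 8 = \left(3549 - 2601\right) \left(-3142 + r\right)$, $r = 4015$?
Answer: $\frac{2108}{1744606097} \approx 1.2083 \cdot 10^{-6}$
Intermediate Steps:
$t{\left(S \right)} = 119 + 175 S$ ($t{\left(S \right)} = 7 \left(25 S + 17\right) = 7 \left(17 + 25 S\right) = 119 + 175 S$)
$n = 827612$ ($n = 8 + \left(3549 - 2601\right) \left(-3142 + 4015\right) = 8 + 948 \cdot 873 = 8 + 827604 = 827612$)
$\frac{1}{n + \frac{1}{1464 + t{\left(3 \cdot 0 + 3 \right)}}} = \frac{1}{827612 + \frac{1}{1464 + \left(119 + 175 \left(3 \cdot 0 + 3\right)\right)}} = \frac{1}{827612 + \frac{1}{1464 + \left(119 + 175 \left(0 + 3\right)\right)}} = \frac{1}{827612 + \frac{1}{1464 + \left(119 + 175 \cdot 3\right)}} = \frac{1}{827612 + \frac{1}{1464 + \left(119 + 525\right)}} = \frac{1}{827612 + \frac{1}{1464 + 644}} = \frac{1}{827612 + \frac{1}{2108}} = \frac{1}{\frac{1744606097}{2108}} = \frac{2108}{1744606097}$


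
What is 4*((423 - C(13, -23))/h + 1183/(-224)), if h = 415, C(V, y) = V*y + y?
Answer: -9259/664 ≈ -13.944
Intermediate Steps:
C(V, y) = y + V*y
4*((423 - C(13, -23))/h + 1183/(-224)) = 4*((423 - (-23)*(1 + 13))/415 + 1183/(-224)) = 4*((423 - (-23)*14)*(1/415) + 1183*(-1/224)) = 4*((423 - 1*(-322))*(1/415) - 169/32) = 4*((423 + 322)*(1/415) - 169/32) = 4*(745*(1/415) - 169/32) = 4*(149/83 - 169/32) = 4*(-9259/2656) = -9259/664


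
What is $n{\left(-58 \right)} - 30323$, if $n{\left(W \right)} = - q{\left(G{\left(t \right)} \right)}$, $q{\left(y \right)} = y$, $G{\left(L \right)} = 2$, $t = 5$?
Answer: $-30325$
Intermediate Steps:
$n{\left(W \right)} = -2$ ($n{\left(W \right)} = \left(-1\right) 2 = -2$)
$n{\left(-58 \right)} - 30323 = -2 - 30323 = -30325$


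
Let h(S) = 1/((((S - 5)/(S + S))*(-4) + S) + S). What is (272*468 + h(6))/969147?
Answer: 1485121/11306715 ≈ 0.13135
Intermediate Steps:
h(S) = 1/(2*S - 2*(-5 + S)/S) (h(S) = 1/((((-5 + S)/((2*S)))*(-4) + S) + S) = 1/((((-5 + S)*(1/(2*S)))*(-4) + S) + S) = 1/((((-5 + S)/(2*S))*(-4) + S) + S) = 1/((-2*(-5 + S)/S + S) + S) = 1/((S - 2*(-5 + S)/S) + S) = 1/(2*S - 2*(-5 + S)/S))
(272*468 + h(6))/969147 = (272*468 + (½)*6/(5 + 6² - 1*6))/969147 = (127296 + (½)*6/(5 + 36 - 6))*(1/969147) = (127296 + (½)*6/35)*(1/969147) = (127296 + (½)*6*(1/35))*(1/969147) = (127296 + 3/35)*(1/969147) = (4455363/35)*(1/969147) = 1485121/11306715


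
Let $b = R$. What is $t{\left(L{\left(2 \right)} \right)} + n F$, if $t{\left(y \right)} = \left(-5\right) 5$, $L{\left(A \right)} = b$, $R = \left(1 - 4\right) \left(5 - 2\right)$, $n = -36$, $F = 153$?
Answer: $-5533$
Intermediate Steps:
$R = -9$ ($R = \left(-3\right) 3 = -9$)
$b = -9$
$L{\left(A \right)} = -9$
$t{\left(y \right)} = -25$
$t{\left(L{\left(2 \right)} \right)} + n F = -25 - 5508 = -5533$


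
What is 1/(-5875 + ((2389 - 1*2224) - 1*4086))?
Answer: -1/9796 ≈ -0.00010208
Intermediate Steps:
1/(-5875 + ((2389 - 1*2224) - 1*4086)) = 1/(-5875 + ((2389 - 2224) - 4086)) = 1/(-5875 + (165 - 4086)) = 1/(-5875 - 3921) = 1/(-9796) = -1/9796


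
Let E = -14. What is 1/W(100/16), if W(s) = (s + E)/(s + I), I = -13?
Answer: 27/31 ≈ 0.87097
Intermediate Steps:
W(s) = (-14 + s)/(-13 + s) (W(s) = (s - 14)/(s - 13) = (-14 + s)/(-13 + s))
1/W(100/16) = 1/((-14 + 100/16)/(-13 + 100/16)) = 1/((-14 + 100*(1/16))/(-13 + 100*(1/16))) = 1/((-14 + 25/4)/(-13 + 25/4)) = 1/(-31/4/(-27/4)) = 1/(-4/27*(-31/4)) = 1/(31/27) = 27/31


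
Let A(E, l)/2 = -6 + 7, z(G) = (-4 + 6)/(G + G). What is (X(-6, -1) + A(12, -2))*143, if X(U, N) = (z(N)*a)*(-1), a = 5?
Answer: 1001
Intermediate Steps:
z(G) = 1/G (z(G) = 2/((2*G)) = 2*(1/(2*G)) = 1/G)
A(E, l) = 2 (A(E, l) = 2*(-6 + 7) = 2*1 = 2)
X(U, N) = -5/N (X(U, N) = (5/N)*(-1) = -5/N)
(X(-6, -1) + A(12, -2))*143 = (-5/(-1) + 2)*143 = (-5*(-1) + 2)*143 = (5 + 2)*143 = 7*143 = 1001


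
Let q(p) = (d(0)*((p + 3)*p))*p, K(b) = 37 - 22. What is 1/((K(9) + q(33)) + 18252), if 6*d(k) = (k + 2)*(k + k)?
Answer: 1/18267 ≈ 5.4744e-5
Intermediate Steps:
K(b) = 15
d(k) = k*(2 + k)/3 (d(k) = ((k + 2)*(k + k))/6 = ((2 + k)*(2*k))/6 = (2*k*(2 + k))/6 = k*(2 + k)/3)
q(p) = 0 (q(p) = (((1/3)*0*(2 + 0))*((p + 3)*p))*p = (((1/3)*0*2)*((3 + p)*p))*p = (0*(p*(3 + p)))*p = 0*p = 0)
1/((K(9) + q(33)) + 18252) = 1/((15 + 0) + 18252) = 1/(15 + 18252) = 1/18267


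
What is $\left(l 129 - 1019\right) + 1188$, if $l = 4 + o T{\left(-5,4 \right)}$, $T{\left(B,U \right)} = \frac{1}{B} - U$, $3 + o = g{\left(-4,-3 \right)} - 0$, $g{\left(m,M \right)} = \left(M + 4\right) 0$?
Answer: $\frac{11552}{5} \approx 2310.4$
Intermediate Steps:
$g{\left(m,M \right)} = 0$ ($g{\left(m,M \right)} = \left(4 + M\right) 0 = 0$)
$o = -3$ ($o = -3 + \left(0 - 0\right) = -3 + \left(0 + 0\right) = -3 + 0 = -3$)
$l = \frac{83}{5}$ ($l = 4 - 3 \left(\frac{1}{-5} - 4\right) = 4 - 3 \left(- \frac{1}{5} - 4\right) = 4 - - \frac{63}{5} = 4 + \frac{63}{5} = \frac{83}{5} \approx 16.6$)
$\left(l 129 - 1019\right) + 1188 = \left(\frac{83}{5} \cdot 129 - 1019\right) + 1188 = \left(\frac{10707}{5} - 1019\right) + 1188 = \frac{5612}{5} + 1188 = \frac{11552}{5}$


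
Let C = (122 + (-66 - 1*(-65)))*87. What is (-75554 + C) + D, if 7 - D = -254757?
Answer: 189737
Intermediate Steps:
D = 254764 (D = 7 - 1*(-254757) = 7 + 254757 = 254764)
C = 10527 (C = (122 + (-66 + 65))*87 = (122 - 1)*87 = 121*87 = 10527)
(-75554 + C) + D = (-75554 + 10527) + 254764 = -65027 + 254764 = 189737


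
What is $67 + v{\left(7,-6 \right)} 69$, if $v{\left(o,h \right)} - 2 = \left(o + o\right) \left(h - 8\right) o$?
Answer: $-94463$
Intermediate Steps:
$v{\left(o,h \right)} = 2 + 2 o^{2} \left(-8 + h\right)$ ($v{\left(o,h \right)} = 2 + \left(o + o\right) \left(h - 8\right) o = 2 + 2 o \left(-8 + h\right) o = 2 + 2 o^{2} \left(-8 + h\right)$)
$67 + v{\left(7,-6 \right)} 69 = 67 + \left(2 - 16 \cdot 7^{2} + 2 \left(-6\right) 7^{2}\right) 69 = 67 + \left(2 - 784 + 2 \left(-6\right) 49\right) 69 = 67 + \left(2 - 784 - 588\right) 69 = 67 - 94530 = -94463$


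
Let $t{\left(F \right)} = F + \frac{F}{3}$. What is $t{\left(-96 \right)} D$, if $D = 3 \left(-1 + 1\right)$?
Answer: $0$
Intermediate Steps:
$t{\left(F \right)} = \frac{4 F}{3}$ ($t{\left(F \right)} = F + F \frac{1}{3} = F + \frac{F}{3} = \frac{4 F}{3}$)
$D = 0$ ($D = 3 \cdot 0 = 0$)
$t{\left(-96 \right)} D = \frac{4}{3} \left(-96\right) 0 = \left(-128\right) 0 = 0$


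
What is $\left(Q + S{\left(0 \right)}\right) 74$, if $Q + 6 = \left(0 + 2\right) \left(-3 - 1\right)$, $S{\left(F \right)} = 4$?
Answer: $-740$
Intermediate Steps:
$Q = -14$ ($Q = -6 + \left(0 + 2\right) \left(-3 - 1\right) = -6 + 2 \left(-3 - 1\right) = -6 + 2 \left(-4\right) = -6 - 8 = -14$)
$\left(Q + S{\left(0 \right)}\right) 74 = \left(-14 + 4\right) 74 = \left(-10\right) 74 = -740$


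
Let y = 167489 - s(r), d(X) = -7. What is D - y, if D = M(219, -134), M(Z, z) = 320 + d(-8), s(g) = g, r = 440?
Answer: -166736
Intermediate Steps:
M(Z, z) = 313 (M(Z, z) = 320 - 7 = 313)
D = 313
y = 167049 (y = 167489 - 1*440 = 167489 - 440 = 167049)
D - y = 313 - 1*167049 = 313 - 167049 = -166736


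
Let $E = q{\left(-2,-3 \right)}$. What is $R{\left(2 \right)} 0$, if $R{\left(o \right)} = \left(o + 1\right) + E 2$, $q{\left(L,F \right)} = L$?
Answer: $0$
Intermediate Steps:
$E = -2$
$R{\left(o \right)} = -3 + o$ ($R{\left(o \right)} = \left(o + 1\right) - 4 = \left(1 + o\right) - 4 = -3 + o$)
$R{\left(2 \right)} 0 = \left(-3 + 2\right) 0 = \left(-1\right) 0 = 0$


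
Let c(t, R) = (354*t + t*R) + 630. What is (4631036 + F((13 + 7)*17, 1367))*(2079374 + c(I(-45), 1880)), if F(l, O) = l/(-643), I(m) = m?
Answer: 5894390200284992/643 ≈ 9.1670e+12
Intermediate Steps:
c(t, R) = 630 + 354*t + R*t (c(t, R) = (354*t + R*t) + 630 = 630 + 354*t + R*t)
F(l, O) = -l/643 (F(l, O) = l*(-1/643) = -l/643)
(4631036 + F((13 + 7)*17, 1367))*(2079374 + c(I(-45), 1880)) = (4631036 - (13 + 7)*17/643)*(2079374 + (630 + 354*(-45) + 1880*(-45))) = (4631036 - 20*17/643)*(2079374 + (630 - 15930 - 84600)) = (4631036 - 1/643*340)*(2079374 - 99900) = (4631036 - 340/643)*1979474 = (2977755808/643)*1979474 = 5894390200284992/643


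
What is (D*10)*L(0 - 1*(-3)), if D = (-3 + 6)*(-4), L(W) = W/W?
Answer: -120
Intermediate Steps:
L(W) = 1
D = -12 (D = 3*(-4) = -12)
(D*10)*L(0 - 1*(-3)) = -12*10*1 = -120*1 = -120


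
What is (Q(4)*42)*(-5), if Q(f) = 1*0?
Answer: 0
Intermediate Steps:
Q(f) = 0
(Q(4)*42)*(-5) = (0*42)*(-5) = 0*(-5) = 0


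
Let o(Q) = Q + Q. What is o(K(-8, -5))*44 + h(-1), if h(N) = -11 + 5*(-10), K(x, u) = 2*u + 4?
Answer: -589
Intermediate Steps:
K(x, u) = 4 + 2*u
o(Q) = 2*Q
h(N) = -61 (h(N) = -11 - 50 = -61)
o(K(-8, -5))*44 + h(-1) = (2*(4 + 2*(-5)))*44 - 61 = (2*(4 - 10))*44 - 61 = (2*(-6))*44 - 61 = -12*44 - 61 = -528 - 61 = -589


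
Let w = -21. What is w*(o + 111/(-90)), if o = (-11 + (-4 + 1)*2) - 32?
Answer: 10549/10 ≈ 1054.9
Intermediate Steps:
o = -49 (o = (-11 - 3*2) - 32 = (-11 - 6) - 32 = -17 - 32 = -49)
w*(o + 111/(-90)) = -21*(-49 + 111/(-90)) = -21*(-49 + 111*(-1/90)) = -21*(-49 - 37/30) = -21*(-1507/30) = 10549/10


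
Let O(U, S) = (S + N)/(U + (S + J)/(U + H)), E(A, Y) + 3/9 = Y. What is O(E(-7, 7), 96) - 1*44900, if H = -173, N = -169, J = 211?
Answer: -324152581/7217 ≈ -44915.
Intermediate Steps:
E(A, Y) = -1/3 + Y
O(U, S) = (-169 + S)/(U + (211 + S)/(-173 + U)) (O(U, S) = (S - 169)/(U + (S + 211)/(U - 173)) = (-169 + S)/(U + (211 + S)/(-173 + U)))
O(E(-7, 7), 96) - 1*44900 = (29237 - 173*96 - 169*(-1/3 + 7) + 96*(-1/3 + 7))/(211 + 96 + (-1/3 + 7)**2 - 173*(-1/3 + 7)) - 1*44900 = (29237 - 16608 - 169*20/3 + 96*(20/3))/(211 + 96 + (20/3)**2 - 173*20/3) - 44900 = (29237 - 16608 - 3380/3 + 640)/(211 + 96 + 400/9 - 3460/3) - 44900 = (36427/3)/(-7217/9) - 44900 = -9/7217*36427/3 - 44900 = -109281/7217 - 44900 = -324152581/7217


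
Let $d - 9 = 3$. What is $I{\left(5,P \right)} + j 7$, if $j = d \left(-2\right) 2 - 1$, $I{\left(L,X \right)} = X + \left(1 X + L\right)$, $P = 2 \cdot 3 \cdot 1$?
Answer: $-326$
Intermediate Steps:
$d = 12$ ($d = 9 + 3 = 12$)
$P = 6$ ($P = 6 \cdot 1 = 6$)
$I{\left(L,X \right)} = L + 2 X$ ($I{\left(L,X \right)} = X + \left(X + L\right) = X + \left(L + X\right) = L + 2 X$)
$j = -49$ ($j = 12 \left(-2\right) 2 - 1 = \left(-24\right) 2 - 1 = -48 - 1 = -49$)
$I{\left(5,P \right)} + j 7 = \left(5 + 2 \cdot 6\right) - 343 = \left(5 + 12\right) - 343 = 17 - 343 = -326$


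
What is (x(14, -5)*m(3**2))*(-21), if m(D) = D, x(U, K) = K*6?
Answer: 5670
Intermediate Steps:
x(U, K) = 6*K
(x(14, -5)*m(3**2))*(-21) = ((6*(-5))*3**2)*(-21) = -30*9*(-21) = -270*(-21) = 5670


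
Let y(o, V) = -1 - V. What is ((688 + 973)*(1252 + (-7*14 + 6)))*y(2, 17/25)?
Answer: -16184784/5 ≈ -3.2370e+6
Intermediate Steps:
((688 + 973)*(1252 + (-7*14 + 6)))*y(2, 17/25) = ((688 + 973)*(1252 + (-7*14 + 6)))*(-1 - 17/25) = (1661*(1252 + (-98 + 6)))*(-1 - 17/25) = (1661*(1252 - 92))*(-1 - 1*17/25) = (1661*1160)*(-1 - 17/25) = 1926760*(-42/25) = -16184784/5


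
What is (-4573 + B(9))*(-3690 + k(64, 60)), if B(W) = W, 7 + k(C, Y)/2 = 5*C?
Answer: 13984096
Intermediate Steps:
k(C, Y) = -14 + 10*C (k(C, Y) = -14 + 2*(5*C) = -14 + 10*C)
(-4573 + B(9))*(-3690 + k(64, 60)) = (-4573 + 9)*(-3690 + (-14 + 10*64)) = -4564*(-3690 + (-14 + 640)) = -4564*(-3690 + 626) = -4564*(-3064) = 13984096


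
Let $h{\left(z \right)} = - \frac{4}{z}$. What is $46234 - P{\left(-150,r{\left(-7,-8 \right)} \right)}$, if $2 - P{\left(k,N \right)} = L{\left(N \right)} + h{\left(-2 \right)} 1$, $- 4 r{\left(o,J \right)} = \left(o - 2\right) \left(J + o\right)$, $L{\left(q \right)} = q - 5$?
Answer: $\frac{184781}{4} \approx 46195.0$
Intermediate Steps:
$L{\left(q \right)} = -5 + q$ ($L{\left(q \right)} = q - 5 = -5 + q$)
$r{\left(o,J \right)} = - \frac{\left(-2 + o\right) \left(J + o\right)}{4}$ ($r{\left(o,J \right)} = - \frac{\left(o - 2\right) \left(J + o\right)}{4} = - \frac{\left(-2 + o\right) \left(J + o\right)}{4}$)
$P{\left(k,N \right)} = 5 - N$ ($P{\left(k,N \right)} = 2 - \left(\left(-5 + N\right) + - \frac{4}{-2} \cdot 1\right) = 2 - \left(\left(-5 + N\right) + \left(-4\right) \left(- \frac{1}{2}\right) 1\right) = 2 - \left(\left(-5 + N\right) + 2 \cdot 1\right) = 2 - \left(\left(-5 + N\right) + 2\right) = 2 - \left(-3 + N\right) = 5 - N$)
$46234 - P{\left(-150,r{\left(-7,-8 \right)} \right)} = 46234 - \left(5 - \left(\frac{1}{2} \left(-8\right) + \frac{1}{2} \left(-7\right) - \frac{\left(-7\right)^{2}}{4} - \left(-2\right) \left(-7\right)\right)\right) = 46234 - \left(5 - \left(-4 - \frac{7}{2} - \frac{49}{4} - 14\right)\right) = 46234 - \left(5 - - \frac{135}{4}\right) = 46234 - \left(5 + \frac{135}{4}\right) = 46234 - \frac{155}{4} = \frac{184781}{4}$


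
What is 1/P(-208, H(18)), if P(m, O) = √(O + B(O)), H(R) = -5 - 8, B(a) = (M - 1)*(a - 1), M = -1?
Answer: √15/15 ≈ 0.25820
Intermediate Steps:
B(a) = 2 - 2*a (B(a) = (-1 - 1)*(a - 1) = -2*(-1 + a) = 2 - 2*a)
H(R) = -13
P(m, O) = √(2 - O) (P(m, O) = √(O + (2 - 2*O)) = √(2 - O))
1/P(-208, H(18)) = 1/(√(2 - 1*(-13))) = 1/(√(2 + 13)) = 1/(√15) = √15/15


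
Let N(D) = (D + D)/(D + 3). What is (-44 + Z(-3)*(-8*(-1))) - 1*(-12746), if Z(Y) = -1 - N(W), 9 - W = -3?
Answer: 63406/5 ≈ 12681.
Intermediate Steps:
W = 12 (W = 9 - 1*(-3) = 9 + 3 = 12)
N(D) = 2*D/(3 + D) (N(D) = (2*D)/(3 + D) = 2*D/(3 + D))
Z(Y) = -13/5 (Z(Y) = -1 - 2*12/(3 + 12) = -1 - 2*12/15 = -1 - 1*8/5 = -1 - 8/5 = -13/5)
(-44 + Z(-3)*(-8*(-1))) - 1*(-12746) = (-44 - (-104)*(-1)/5) - 1*(-12746) = (-44 - 13/5*8) + 12746 = (-44 - 104/5) + 12746 = -324/5 + 12746 = 63406/5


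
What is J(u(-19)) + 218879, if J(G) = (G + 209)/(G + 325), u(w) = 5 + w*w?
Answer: 151245964/691 ≈ 2.1888e+5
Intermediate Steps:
u(w) = 5 + w²
J(G) = (209 + G)/(325 + G)
J(u(-19)) + 218879 = (209 + (5 + (-19)²))/(325 + (5 + (-19)²)) + 218879 = (209 + (5 + 361))/(325 + (5 + 361)) + 218879 = (209 + 366)/(325 + 366) + 218879 = 575/691 + 218879 = 151245964/691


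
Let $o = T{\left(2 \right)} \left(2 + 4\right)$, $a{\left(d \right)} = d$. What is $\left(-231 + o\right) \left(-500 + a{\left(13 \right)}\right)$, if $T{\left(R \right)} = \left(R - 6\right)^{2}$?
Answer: $65745$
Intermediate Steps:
$T{\left(R \right)} = \left(-6 + R\right)^{2}$ ($T{\left(R \right)} = \left(R - 6\right)^{2} = \left(-6 + R\right)^{2}$)
$o = 96$ ($o = \left(-6 + 2\right)^{2} \left(2 + 4\right) = \left(-4\right)^{2} \cdot 6 = 16 \cdot 6 = 96$)
$\left(-231 + o\right) \left(-500 + a{\left(13 \right)}\right) = \left(-231 + 96\right) \left(-500 + 13\right) = \left(-135\right) \left(-487\right) = 65745$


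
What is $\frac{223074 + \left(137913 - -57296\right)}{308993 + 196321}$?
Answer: $\frac{418283}{505314} \approx 0.82777$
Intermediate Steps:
$\frac{223074 + \left(137913 - -57296\right)}{308993 + 196321} = \frac{223074 + \left(137913 + 57296\right)}{505314} = \left(223074 + 195209\right) \frac{1}{505314} = 418283 \cdot \frac{1}{505314} = \frac{418283}{505314}$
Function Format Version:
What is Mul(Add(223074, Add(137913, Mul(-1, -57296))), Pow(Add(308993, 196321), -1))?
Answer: Rational(418283, 505314) ≈ 0.82777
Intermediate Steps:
Mul(Add(223074, Add(137913, Mul(-1, -57296))), Pow(Add(308993, 196321), -1)) = Mul(Add(223074, Add(137913, 57296)), Pow(505314, -1)) = Mul(Add(223074, 195209), Rational(1, 505314)) = Mul(418283, Rational(1, 505314)) = Rational(418283, 505314)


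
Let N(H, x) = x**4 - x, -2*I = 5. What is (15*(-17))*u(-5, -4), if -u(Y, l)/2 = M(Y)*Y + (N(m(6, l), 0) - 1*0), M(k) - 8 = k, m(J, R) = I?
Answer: -7650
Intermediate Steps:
I = -5/2 (I = -1/2*5 = -5/2 ≈ -2.5000)
m(J, R) = -5/2
M(k) = 8 + k
u(Y, l) = -2*Y*(8 + Y) (u(Y, l) = -2*((8 + Y)*Y + ((0**4 - 1*0) - 1*0)) = -2*(Y*(8 + Y) + ((0 + 0) + 0)) = -2*(Y*(8 + Y) + (0 + 0)) = -2*(Y*(8 + Y) + 0) = -2*Y*(8 + Y))
(15*(-17))*u(-5, -4) = (15*(-17))*(-2*(-5)*(8 - 5)) = -(-510)*(-5)*3 = -255*30 = -7650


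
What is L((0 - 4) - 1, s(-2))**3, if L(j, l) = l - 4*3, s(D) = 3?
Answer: -729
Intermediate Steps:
L(j, l) = -12 + l (L(j, l) = l - 12 = -12 + l)
L((0 - 4) - 1, s(-2))**3 = (-12 + 3)**3 = (-9)**3 = -729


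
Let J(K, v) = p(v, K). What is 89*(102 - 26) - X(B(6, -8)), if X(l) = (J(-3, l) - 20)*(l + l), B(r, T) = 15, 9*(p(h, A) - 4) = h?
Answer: 7194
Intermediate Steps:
p(h, A) = 4 + h/9
J(K, v) = 4 + v/9
X(l) = 2*l*(-16 + l/9) (X(l) = ((4 + l/9) - 20)*(l + l) = (-16 + l/9)*(2*l) = 2*l*(-16 + l/9))
89*(102 - 26) - X(B(6, -8)) = 89*(102 - 26) - 2*15*(-144 + 15)/9 = 89*76 - 2*15*(-129)/9 = 6764 - 1*(-430) = 6764 + 430 = 7194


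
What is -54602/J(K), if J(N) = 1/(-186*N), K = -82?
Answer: -832789704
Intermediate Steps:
J(N) = -1/(186*N)
-54602/J(K) = -54602/((-1/186/(-82))) = -54602/((-1/186*(-1/82))) = -54602/1/15252 = -54602*15252 = -832789704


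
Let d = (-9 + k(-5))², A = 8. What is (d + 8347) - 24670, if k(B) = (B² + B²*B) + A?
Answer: -6122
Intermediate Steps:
k(B) = 8 + B² + B³ (k(B) = (B² + B²*B) + 8 = (B² + B³) + 8 = 8 + B² + B³)
d = 10201 (d = (-9 + (8 + (-5)² + (-5)³))² = (-9 + (8 + 25 - 125))² = (-9 - 92)² = (-101)² = 10201)
(d + 8347) - 24670 = (10201 + 8347) - 24670 = 18548 - 24670 = -6122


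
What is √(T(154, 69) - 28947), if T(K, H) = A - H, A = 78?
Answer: I*√28938 ≈ 170.11*I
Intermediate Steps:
T(K, H) = 78 - H
√(T(154, 69) - 28947) = √((78 - 1*69) - 28947) = √((78 - 69) - 28947) = √(9 - 28947) = √(-28938) = I*√28938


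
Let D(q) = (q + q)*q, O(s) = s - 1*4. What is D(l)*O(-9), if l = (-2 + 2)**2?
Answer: 0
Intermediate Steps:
O(s) = -4 + s (O(s) = s - 4 = -4 + s)
l = 0 (l = 0**2 = 0)
D(q) = 2*q**2 (D(q) = (2*q)*q = 2*q**2)
D(l)*O(-9) = (2*0**2)*(-4 - 9) = (2*0)*(-13) = 0*(-13) = 0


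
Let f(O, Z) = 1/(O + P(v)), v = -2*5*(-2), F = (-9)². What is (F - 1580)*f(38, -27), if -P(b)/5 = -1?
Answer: -1499/43 ≈ -34.860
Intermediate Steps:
F = 81
v = 20 (v = -10*(-2) = 20)
P(b) = 5 (P(b) = -5*(-1) = 5)
f(O, Z) = 1/(5 + O) (f(O, Z) = 1/(O + 5) = 1/(5 + O))
(F - 1580)*f(38, -27) = (81 - 1580)/(5 + 38) = -1499/43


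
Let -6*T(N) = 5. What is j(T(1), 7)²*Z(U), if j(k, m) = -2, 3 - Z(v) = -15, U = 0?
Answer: 72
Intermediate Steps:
Z(v) = 18 (Z(v) = 3 - 1*(-15) = 3 + 15 = 18)
T(N) = -⅚ (T(N) = -⅙*5 = -⅚)
j(T(1), 7)²*Z(U) = (-2)²*18 = 4*18 = 72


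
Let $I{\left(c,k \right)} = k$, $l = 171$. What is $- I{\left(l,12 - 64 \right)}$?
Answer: $52$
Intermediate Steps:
$- I{\left(l,12 - 64 \right)} = - (12 - 64) = \left(-1\right) \left(-52\right) = 52$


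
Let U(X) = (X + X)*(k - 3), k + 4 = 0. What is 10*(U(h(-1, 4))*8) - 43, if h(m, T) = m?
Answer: 1077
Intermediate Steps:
k = -4 (k = -4 + 0 = -4)
U(X) = -14*X (U(X) = (X + X)*(-4 - 3) = (2*X)*(-7) = -14*X)
10*(U(h(-1, 4))*8) - 43 = 10*(-14*(-1)*8) - 43 = 10*(14*8) - 43 = 10*112 - 43 = 1120 - 43 = 1077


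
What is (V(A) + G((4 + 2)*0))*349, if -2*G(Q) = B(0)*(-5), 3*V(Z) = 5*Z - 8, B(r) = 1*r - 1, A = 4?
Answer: 1047/2 ≈ 523.50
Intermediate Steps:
B(r) = -1 + r (B(r) = r - 1 = -1 + r)
V(Z) = -8/3 + 5*Z/3 (V(Z) = (5*Z - 8)/3 = (-8 + 5*Z)/3 = -8/3 + 5*Z/3)
G(Q) = -5/2 (G(Q) = -(-1 + 0)*(-5)/2 = -(-1)*(-5)/2 = -½*5 = -5/2)
(V(A) + G((4 + 2)*0))*349 = ((-8/3 + (5/3)*4) - 5/2)*349 = ((-8/3 + 20/3) - 5/2)*349 = (4 - 5/2)*349 = (3/2)*349 = 1047/2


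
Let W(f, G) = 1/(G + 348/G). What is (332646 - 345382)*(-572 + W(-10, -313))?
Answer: 716242544832/98317 ≈ 7.2850e+6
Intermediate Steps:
(332646 - 345382)*(-572 + W(-10, -313)) = (332646 - 345382)*(-572 - 313/(348 + (-313)²)) = -12736*(-572 - 313/(348 + 97969)) = -12736*(-572 - 313/98317) = -12736*(-56237637/98317) = 716242544832/98317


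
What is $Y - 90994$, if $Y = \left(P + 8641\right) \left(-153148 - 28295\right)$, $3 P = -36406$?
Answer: $633931329$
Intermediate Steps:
$P = - \frac{36406}{3}$ ($P = \frac{1}{3} \left(-36406\right) = - \frac{36406}{3} \approx -12135.0$)
$Y = 634022323$ ($Y = \left(- \frac{36406}{3} + 8641\right) \left(-153148 - 28295\right) = \left(- \frac{10483}{3}\right) \left(-181443\right) = 634022323$)
$Y - 90994 = 634022323 - 90994 = 633931329$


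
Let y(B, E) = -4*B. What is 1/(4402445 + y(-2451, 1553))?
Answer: 1/4412249 ≈ 2.2664e-7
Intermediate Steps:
1/(4402445 + y(-2451, 1553)) = 1/(4402445 - 4*(-2451)) = 1/(4402445 + 9804) = 1/4412249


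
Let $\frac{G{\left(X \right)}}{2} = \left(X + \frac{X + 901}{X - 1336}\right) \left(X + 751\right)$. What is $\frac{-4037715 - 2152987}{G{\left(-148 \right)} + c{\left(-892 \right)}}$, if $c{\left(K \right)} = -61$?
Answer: $\frac{4593500884}{132937417} \approx 34.554$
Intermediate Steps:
$G{\left(X \right)} = 2 \left(751 + X\right) \left(X + \frac{901 + X}{-1336 + X}\right)$ ($G{\left(X \right)} = 2 \left(X + \frac{X + 901}{X - 1336}\right) \left(X + 751\right) = 2 \left(X + \frac{901 + X}{-1336 + X}\right) \left(751 + X\right) = 2 \left(751 + X\right) \left(X + \frac{901 + X}{-1336 + X}\right)$)
$\frac{-4037715 - 2152987}{G{\left(-148 \right)} + c{\left(-892 \right)}} = \frac{-4037715 - 2152987}{\frac{2 \left(676651 + \left(-148\right)^{3} - -148249232 - 584 \left(-148\right)^{2}\right)}{-1336 - 148} - 61} = - \frac{6190702}{\frac{2 \left(676651 - 3241792 + 148249232 - 12791936\right)}{-1484} - 61} = - \frac{6190702}{2 \left(- \frac{1}{1484}\right) \left(676651 - 3241792 + 148249232 - 12791936\right) - 61} = - \frac{6190702}{2 \left(- \frac{1}{1484}\right) 132892155 - 61} = - \frac{6190702}{- \frac{132892155}{742} - 61} = - \frac{6190702}{- \frac{132937417}{742}} = \left(-6190702\right) \left(- \frac{742}{132937417}\right) = \frac{4593500884}{132937417}$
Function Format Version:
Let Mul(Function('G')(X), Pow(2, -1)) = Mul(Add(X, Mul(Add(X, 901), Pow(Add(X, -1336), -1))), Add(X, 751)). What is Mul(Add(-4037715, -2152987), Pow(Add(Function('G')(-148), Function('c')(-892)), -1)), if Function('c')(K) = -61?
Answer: Rational(4593500884, 132937417) ≈ 34.554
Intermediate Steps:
Function('G')(X) = Mul(2, Add(751, X), Add(X, Mul(Pow(Add(-1336, X), -1), Add(901, X)))) (Function('G')(X) = Mul(2, Mul(Add(X, Mul(Add(X, 901), Pow(Add(X, -1336), -1))), Add(X, 751))) = Mul(2, Mul(Add(X, Mul(Add(901, X), Pow(Add(-1336, X), -1))), Add(751, X))) = Mul(2, Mul(Add(X, Mul(Pow(Add(-1336, X), -1), Add(901, X))), Add(751, X))) = Mul(2, Mul(Add(751, X), Add(X, Mul(Pow(Add(-1336, X), -1), Add(901, X))))) = Mul(2, Add(751, X), Add(X, Mul(Pow(Add(-1336, X), -1), Add(901, X)))))
Mul(Add(-4037715, -2152987), Pow(Add(Function('G')(-148), Function('c')(-892)), -1)) = Mul(Add(-4037715, -2152987), Pow(Add(Mul(2, Pow(Add(-1336, -148), -1), Add(676651, Pow(-148, 3), Mul(-1001684, -148), Mul(-584, Pow(-148, 2)))), -61), -1)) = Mul(-6190702, Pow(Add(Mul(2, Pow(-1484, -1), Add(676651, -3241792, 148249232, Mul(-584, 21904))), -61), -1)) = Mul(-6190702, Pow(Add(Mul(2, Rational(-1, 1484), Add(676651, -3241792, 148249232, -12791936)), -61), -1)) = Mul(-6190702, Pow(Add(Mul(2, Rational(-1, 1484), 132892155), -61), -1)) = Mul(-6190702, Pow(Add(Rational(-132892155, 742), -61), -1)) = Mul(-6190702, Pow(Rational(-132937417, 742), -1)) = Mul(-6190702, Rational(-742, 132937417)) = Rational(4593500884, 132937417)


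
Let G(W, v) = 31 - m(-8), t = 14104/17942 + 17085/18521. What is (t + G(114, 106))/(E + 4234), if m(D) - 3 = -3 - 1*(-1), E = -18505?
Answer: -5268436357/2371153636461 ≈ -0.0022219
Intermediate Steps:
t = 283879627/166151891 (t = 14104*(1/17942) + 17085*(1/18521) = 7052/8971 + 17085/18521 = 283879627/166151891 ≈ 1.7086)
m(D) = 1 (m(D) = 3 + (-3 - 1*(-1)) = 3 + (-3 + 1) = 3 - 2 = 1)
G(W, v) = 30 (G(W, v) = 31 - 1*1 = 31 - 1 = 30)
(t + G(114, 106))/(E + 4234) = (283879627/166151891 + 30)/(-18505 + 4234) = (5268436357/166151891)/(-14271) = (5268436357/166151891)*(-1/14271) = -5268436357/2371153636461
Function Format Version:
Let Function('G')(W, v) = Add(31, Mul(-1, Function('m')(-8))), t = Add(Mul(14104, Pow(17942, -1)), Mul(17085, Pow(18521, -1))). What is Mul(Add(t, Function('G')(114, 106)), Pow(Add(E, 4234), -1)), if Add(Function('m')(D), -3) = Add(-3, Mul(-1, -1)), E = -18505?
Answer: Rational(-5268436357, 2371153636461) ≈ -0.0022219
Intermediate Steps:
t = Rational(283879627, 166151891) (t = Add(Mul(14104, Rational(1, 17942)), Mul(17085, Rational(1, 18521))) = Add(Rational(7052, 8971), Rational(17085, 18521)) = Rational(283879627, 166151891) ≈ 1.7086)
Function('m')(D) = 1 (Function('m')(D) = Add(3, Add(-3, Mul(-1, -1))) = Add(3, Add(-3, 1)) = Add(3, -2) = 1)
Function('G')(W, v) = 30 (Function('G')(W, v) = Add(31, Mul(-1, 1)) = Add(31, -1) = 30)
Mul(Add(t, Function('G')(114, 106)), Pow(Add(E, 4234), -1)) = Mul(Add(Rational(283879627, 166151891), 30), Pow(Add(-18505, 4234), -1)) = Mul(Rational(5268436357, 166151891), Pow(-14271, -1)) = Mul(Rational(5268436357, 166151891), Rational(-1, 14271)) = Rational(-5268436357, 2371153636461)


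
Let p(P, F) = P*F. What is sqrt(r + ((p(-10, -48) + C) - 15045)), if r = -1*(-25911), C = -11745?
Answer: I*sqrt(399) ≈ 19.975*I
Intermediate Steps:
r = 25911
p(P, F) = F*P
sqrt(r + ((p(-10, -48) + C) - 15045)) = sqrt(25911 + ((-48*(-10) - 11745) - 15045)) = sqrt(25911 + ((480 - 11745) - 15045)) = sqrt(25911 + (-11265 - 15045)) = sqrt(25911 - 26310) = sqrt(-399) = I*sqrt(399)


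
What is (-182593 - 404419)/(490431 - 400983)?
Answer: -146753/22362 ≈ -6.5626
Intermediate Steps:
(-182593 - 404419)/(490431 - 400983) = -587012/89448 = -587012*1/89448 = -146753/22362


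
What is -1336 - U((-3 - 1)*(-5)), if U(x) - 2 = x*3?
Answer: -1398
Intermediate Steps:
U(x) = 2 + 3*x (U(x) = 2 + x*3 = 2 + 3*x)
-1336 - U((-3 - 1)*(-5)) = -1336 - (2 + 3*((-3 - 1)*(-5))) = -1336 - (2 + 3*(-4*(-5))) = -1336 - (2 + 3*20) = -1336 - (2 + 60) = -1336 - 1*62 = -1336 - 62 = -1398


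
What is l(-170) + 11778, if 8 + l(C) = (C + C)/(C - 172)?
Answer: 2012840/171 ≈ 11771.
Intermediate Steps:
l(C) = -8 + 2*C/(-172 + C) (l(C) = -8 + (C + C)/(C - 172) = -8 + (2*C)/(-172 + C) = -8 + 2*C/(-172 + C))
l(-170) + 11778 = 2*(688 - 3*(-170))/(-172 - 170) + 11778 = 2*(688 + 510)/(-342) + 11778 = 2*(-1/342)*1198 + 11778 = -1198/171 + 11778 = 2012840/171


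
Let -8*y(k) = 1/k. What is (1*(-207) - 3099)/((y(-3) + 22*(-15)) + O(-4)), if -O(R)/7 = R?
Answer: 79344/7247 ≈ 10.949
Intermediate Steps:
O(R) = -7*R
y(k) = -1/(8*k)
(1*(-207) - 3099)/((y(-3) + 22*(-15)) + O(-4)) = (1*(-207) - 3099)/((-1/8/(-3) + 22*(-15)) - 7*(-4)) = (-207 - 3099)/((-1/8*(-1/3) - 330) + 28) = -3306/((1/24 - 330) + 28) = -3306/(-7919/24 + 28) = -3306/(-7247/24) = -3306*(-24/7247) = 79344/7247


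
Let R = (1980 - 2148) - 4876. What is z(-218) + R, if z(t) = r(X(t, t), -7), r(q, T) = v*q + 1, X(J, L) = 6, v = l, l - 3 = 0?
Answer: -5025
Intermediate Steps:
l = 3 (l = 3 + 0 = 3)
v = 3
R = -5044 (R = -168 - 4876 = -5044)
r(q, T) = 1 + 3*q (r(q, T) = 3*q + 1 = 1 + 3*q)
z(t) = 19 (z(t) = 1 + 3*6 = 1 + 18 = 19)
z(-218) + R = 19 - 5044 = -5025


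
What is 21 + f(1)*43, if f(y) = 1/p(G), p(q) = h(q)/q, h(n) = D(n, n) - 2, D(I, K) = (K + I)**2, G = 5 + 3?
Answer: 2839/127 ≈ 22.354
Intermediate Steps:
G = 8
D(I, K) = (I + K)**2
h(n) = -2 + 4*n**2 (h(n) = (n + n)**2 - 2 = (2*n)**2 - 2 = 4*n**2 - 2 = -2 + 4*n**2)
p(q) = (-2 + 4*q**2)/q
f(y) = 4/127 (f(y) = 1/(-2/8 + 4*8) = 1/(-2*1/8 + 32) = 1/(-1/4 + 32) = 1/(127/4) = 4/127)
21 + f(1)*43 = 21 + (4/127)*43 = 21 + 172/127 = 2839/127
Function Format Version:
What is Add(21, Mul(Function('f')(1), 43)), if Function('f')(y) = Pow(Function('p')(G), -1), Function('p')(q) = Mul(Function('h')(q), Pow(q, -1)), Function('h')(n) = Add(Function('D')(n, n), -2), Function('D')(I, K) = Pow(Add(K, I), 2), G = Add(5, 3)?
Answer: Rational(2839, 127) ≈ 22.354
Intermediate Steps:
G = 8
Function('D')(I, K) = Pow(Add(I, K), 2)
Function('h')(n) = Add(-2, Mul(4, Pow(n, 2))) (Function('h')(n) = Add(Pow(Add(n, n), 2), -2) = Add(Pow(Mul(2, n), 2), -2) = Add(Mul(4, Pow(n, 2)), -2) = Add(-2, Mul(4, Pow(n, 2))))
Function('p')(q) = Mul(Pow(q, -1), Add(-2, Mul(4, Pow(q, 2)))) (Function('p')(q) = Mul(Add(-2, Mul(4, Pow(q, 2))), Pow(q, -1)) = Mul(Pow(q, -1), Add(-2, Mul(4, Pow(q, 2)))))
Function('f')(y) = Rational(4, 127) (Function('f')(y) = Pow(Add(Mul(-2, Pow(8, -1)), Mul(4, 8)), -1) = Pow(Add(Mul(-2, Rational(1, 8)), 32), -1) = Pow(Add(Rational(-1, 4), 32), -1) = Pow(Rational(127, 4), -1) = Rational(4, 127))
Add(21, Mul(Function('f')(1), 43)) = Add(21, Mul(Rational(4, 127), 43)) = Add(21, Rational(172, 127)) = Rational(2839, 127)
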